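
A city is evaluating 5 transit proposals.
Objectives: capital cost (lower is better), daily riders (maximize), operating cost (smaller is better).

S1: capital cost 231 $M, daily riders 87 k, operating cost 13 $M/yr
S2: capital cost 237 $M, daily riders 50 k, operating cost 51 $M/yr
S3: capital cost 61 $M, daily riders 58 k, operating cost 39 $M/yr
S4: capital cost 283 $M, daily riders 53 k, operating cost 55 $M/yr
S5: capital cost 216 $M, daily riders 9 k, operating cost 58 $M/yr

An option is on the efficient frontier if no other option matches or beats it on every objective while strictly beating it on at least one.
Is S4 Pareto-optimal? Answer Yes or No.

No

S1 vs S4: capital cost 231≤283, daily riders 87≥53, operating cost 13≤55 — S1 is at least as good on every objective and strictly better on at least one, so S1 dominates S4.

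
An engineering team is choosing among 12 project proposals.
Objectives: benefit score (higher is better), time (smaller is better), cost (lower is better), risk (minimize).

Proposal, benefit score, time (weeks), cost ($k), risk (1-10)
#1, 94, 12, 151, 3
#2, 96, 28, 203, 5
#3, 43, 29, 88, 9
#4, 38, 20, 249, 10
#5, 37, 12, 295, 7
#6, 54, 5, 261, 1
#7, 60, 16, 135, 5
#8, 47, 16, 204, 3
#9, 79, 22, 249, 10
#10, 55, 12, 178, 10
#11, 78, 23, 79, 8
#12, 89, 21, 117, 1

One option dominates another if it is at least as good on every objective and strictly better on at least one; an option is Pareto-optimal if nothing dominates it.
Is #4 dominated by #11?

#11 vs #4: #11 is worse on time (23 vs 20), so it does not dominate #4.

No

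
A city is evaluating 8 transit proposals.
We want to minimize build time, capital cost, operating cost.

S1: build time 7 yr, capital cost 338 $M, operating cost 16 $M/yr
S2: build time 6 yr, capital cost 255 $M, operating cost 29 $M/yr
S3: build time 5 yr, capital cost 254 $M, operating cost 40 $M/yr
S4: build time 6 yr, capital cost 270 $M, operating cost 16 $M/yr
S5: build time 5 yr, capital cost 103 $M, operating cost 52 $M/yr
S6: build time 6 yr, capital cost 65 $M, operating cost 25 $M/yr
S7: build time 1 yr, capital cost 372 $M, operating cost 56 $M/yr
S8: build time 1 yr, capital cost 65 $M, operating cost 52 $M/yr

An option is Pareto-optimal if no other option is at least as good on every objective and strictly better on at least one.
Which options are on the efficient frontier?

S1: dominated by S4 (build time 6≤7, capital cost 270≤338, operating cost 16≤16).
S2: dominated by S6 (build time 6≤6, capital cost 65≤255, operating cost 25≤29).
S3: not dominated.
S4: not dominated.
S5: dominated by S8 (build time 1≤5, capital cost 65≤103, operating cost 52≤52).
S6: not dominated.
S7: dominated by S8 (build time 1≤1, capital cost 65≤372, operating cost 52≤56).
S8: not dominated.

S3, S4, S6, S8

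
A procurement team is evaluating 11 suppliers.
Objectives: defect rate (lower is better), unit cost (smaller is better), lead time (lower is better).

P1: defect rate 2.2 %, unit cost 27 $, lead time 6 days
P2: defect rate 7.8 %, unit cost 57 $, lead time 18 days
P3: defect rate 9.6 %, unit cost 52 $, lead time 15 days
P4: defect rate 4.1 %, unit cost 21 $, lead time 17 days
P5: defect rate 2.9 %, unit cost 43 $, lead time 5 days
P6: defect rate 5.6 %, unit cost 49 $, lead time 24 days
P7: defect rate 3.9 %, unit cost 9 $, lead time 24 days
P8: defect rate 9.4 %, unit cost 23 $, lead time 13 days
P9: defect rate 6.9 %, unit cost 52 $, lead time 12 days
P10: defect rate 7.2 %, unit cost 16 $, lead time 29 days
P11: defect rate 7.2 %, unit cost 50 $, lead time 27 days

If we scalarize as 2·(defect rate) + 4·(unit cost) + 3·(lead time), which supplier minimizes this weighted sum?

P7

P1: 2·2.2 + 4·27 + 3·6 = 130.4
P2: 2·7.8 + 4·57 + 3·18 = 297.6
P3: 2·9.6 + 4·52 + 3·15 = 272.2
P4: 2·4.1 + 4·21 + 3·17 = 143.2
P5: 2·2.9 + 4·43 + 3·5 = 192.8
P6: 2·5.6 + 4·49 + 3·24 = 279.2
P7: 2·3.9 + 4·9 + 3·24 = 115.8
P8: 2·9.4 + 4·23 + 3·13 = 149.8
P9: 2·6.9 + 4·52 + 3·12 = 257.8
P10: 2·7.2 + 4·16 + 3·29 = 165.4
P11: 2·7.2 + 4·50 + 3·27 = 295.4
Lowest: P7 at 115.8.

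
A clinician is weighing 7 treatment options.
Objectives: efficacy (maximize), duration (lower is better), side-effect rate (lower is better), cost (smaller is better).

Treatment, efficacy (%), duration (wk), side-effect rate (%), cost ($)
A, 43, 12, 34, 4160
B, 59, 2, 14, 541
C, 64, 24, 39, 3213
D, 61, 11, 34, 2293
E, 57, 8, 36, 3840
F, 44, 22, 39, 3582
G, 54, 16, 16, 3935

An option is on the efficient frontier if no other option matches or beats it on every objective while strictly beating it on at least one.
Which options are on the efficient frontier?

B, C, D

A: dominated by B (efficacy 59≥43, duration 2≤12, side-effect rate 14≤34, cost 541≤4160).
B: not dominated (best duration).
C: not dominated (best efficacy).
D: not dominated.
E: dominated by B (efficacy 59≥57, duration 2≤8, side-effect rate 14≤36, cost 541≤3840).
F: dominated by B (efficacy 59≥44, duration 2≤22, side-effect rate 14≤39, cost 541≤3582).
G: dominated by B (efficacy 59≥54, duration 2≤16, side-effect rate 14≤16, cost 541≤3935).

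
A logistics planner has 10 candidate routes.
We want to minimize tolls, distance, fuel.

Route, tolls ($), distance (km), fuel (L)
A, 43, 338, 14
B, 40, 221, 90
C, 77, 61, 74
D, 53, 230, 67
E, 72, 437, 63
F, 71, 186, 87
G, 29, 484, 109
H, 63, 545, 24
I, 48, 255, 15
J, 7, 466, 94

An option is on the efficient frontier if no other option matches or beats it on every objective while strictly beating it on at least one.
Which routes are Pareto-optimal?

A: not dominated (best fuel).
B: not dominated.
C: not dominated (best distance).
D: not dominated.
E: dominated by A (tolls 43≤72, distance 338≤437, fuel 14≤63).
F: not dominated.
G: dominated by J (tolls 7≤29, distance 466≤484, fuel 94≤109).
H: dominated by A (tolls 43≤63, distance 338≤545, fuel 14≤24).
I: not dominated.
J: not dominated (best tolls).

A, B, C, D, F, I, J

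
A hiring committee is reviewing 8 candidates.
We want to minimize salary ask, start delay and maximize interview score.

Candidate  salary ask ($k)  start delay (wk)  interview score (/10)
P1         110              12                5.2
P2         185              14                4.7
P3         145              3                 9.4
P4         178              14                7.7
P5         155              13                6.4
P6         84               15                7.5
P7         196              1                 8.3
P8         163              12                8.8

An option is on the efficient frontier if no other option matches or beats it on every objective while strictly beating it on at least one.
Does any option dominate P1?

No

P2: worse on salary ask (185 vs 110).
P3: worse on salary ask (145 vs 110).
P4: worse on salary ask (178 vs 110).
P5: worse on salary ask (155 vs 110).
P6: worse on start delay (15 vs 12).
P7: worse on salary ask (196 vs 110).
P8: worse on salary ask (163 vs 110).
No option is at least as good as P1 on every objective and strictly better on one.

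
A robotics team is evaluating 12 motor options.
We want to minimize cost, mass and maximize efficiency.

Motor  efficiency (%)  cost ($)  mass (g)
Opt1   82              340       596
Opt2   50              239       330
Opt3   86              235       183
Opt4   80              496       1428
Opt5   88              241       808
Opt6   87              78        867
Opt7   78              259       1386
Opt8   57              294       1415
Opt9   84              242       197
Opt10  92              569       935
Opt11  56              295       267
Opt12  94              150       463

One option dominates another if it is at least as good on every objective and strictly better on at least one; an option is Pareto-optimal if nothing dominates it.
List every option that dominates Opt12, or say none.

none

Opt1: worse on efficiency (82 vs 94).
Opt2: worse on efficiency (50 vs 94).
Opt3: worse on efficiency (86 vs 94).
Opt4: worse on efficiency (80 vs 94).
Opt5: worse on efficiency (88 vs 94).
Opt6: worse on efficiency (87 vs 94).
Opt7: worse on efficiency (78 vs 94).
Opt8: worse on efficiency (57 vs 94).
Opt9: worse on efficiency (84 vs 94).
Opt10: worse on efficiency (92 vs 94).
Opt11: worse on efficiency (56 vs 94).
No option dominates Opt12.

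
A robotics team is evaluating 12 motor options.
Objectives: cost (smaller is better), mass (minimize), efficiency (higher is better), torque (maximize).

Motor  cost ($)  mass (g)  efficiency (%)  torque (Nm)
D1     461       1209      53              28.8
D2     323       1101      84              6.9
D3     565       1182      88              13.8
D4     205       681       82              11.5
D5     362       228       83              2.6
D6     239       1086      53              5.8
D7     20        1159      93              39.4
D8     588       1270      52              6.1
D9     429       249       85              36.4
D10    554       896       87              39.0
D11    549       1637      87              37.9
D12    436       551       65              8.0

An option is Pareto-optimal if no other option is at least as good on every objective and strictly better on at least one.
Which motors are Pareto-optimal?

D1: dominated by D7 (cost 20≤461, mass 1159≤1209, efficiency 93≥53, torque 39.4≥28.8).
D2: not dominated.
D3: dominated by D7 (cost 20≤565, mass 1159≤1182, efficiency 93≥88, torque 39.4≥13.8).
D4: not dominated.
D5: not dominated (best mass).
D6: dominated by D4 (cost 205≤239, mass 681≤1086, efficiency 82≥53, torque 11.5≥5.8).
D7: not dominated (best cost).
D8: dominated by D1 (cost 461≤588, mass 1209≤1270, efficiency 53≥52, torque 28.8≥6.1).
D9: not dominated.
D10: not dominated.
D11: dominated by D7 (cost 20≤549, mass 1159≤1637, efficiency 93≥87, torque 39.4≥37.9).
D12: dominated by D9 (cost 429≤436, mass 249≤551, efficiency 85≥65, torque 36.4≥8.0).

D2, D4, D5, D7, D9, D10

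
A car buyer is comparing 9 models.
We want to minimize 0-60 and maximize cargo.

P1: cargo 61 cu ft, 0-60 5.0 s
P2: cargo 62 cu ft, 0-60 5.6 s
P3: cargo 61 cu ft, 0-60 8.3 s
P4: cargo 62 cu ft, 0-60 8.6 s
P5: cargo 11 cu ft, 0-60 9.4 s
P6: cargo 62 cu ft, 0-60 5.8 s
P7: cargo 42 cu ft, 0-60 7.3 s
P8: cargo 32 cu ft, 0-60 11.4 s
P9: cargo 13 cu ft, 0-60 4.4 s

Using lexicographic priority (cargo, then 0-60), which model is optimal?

First maximize cargo: best is 62, kept {P2, P4, P6}.
Then minimize 0-60: best is 5.6, kept {P2}.

P2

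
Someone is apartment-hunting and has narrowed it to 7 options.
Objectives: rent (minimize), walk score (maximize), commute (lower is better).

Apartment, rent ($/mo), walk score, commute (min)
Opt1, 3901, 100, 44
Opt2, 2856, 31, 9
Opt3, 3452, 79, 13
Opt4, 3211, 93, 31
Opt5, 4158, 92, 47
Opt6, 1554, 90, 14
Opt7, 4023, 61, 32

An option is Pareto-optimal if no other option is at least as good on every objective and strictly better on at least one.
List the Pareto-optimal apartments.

Opt1: not dominated (best walk score).
Opt2: not dominated (best commute).
Opt3: not dominated.
Opt4: not dominated.
Opt5: dominated by Opt1 (rent 3901≤4158, walk score 100≥92, commute 44≤47).
Opt6: not dominated (best rent).
Opt7: dominated by Opt3 (rent 3452≤4023, walk score 79≥61, commute 13≤32).

Opt1, Opt2, Opt3, Opt4, Opt6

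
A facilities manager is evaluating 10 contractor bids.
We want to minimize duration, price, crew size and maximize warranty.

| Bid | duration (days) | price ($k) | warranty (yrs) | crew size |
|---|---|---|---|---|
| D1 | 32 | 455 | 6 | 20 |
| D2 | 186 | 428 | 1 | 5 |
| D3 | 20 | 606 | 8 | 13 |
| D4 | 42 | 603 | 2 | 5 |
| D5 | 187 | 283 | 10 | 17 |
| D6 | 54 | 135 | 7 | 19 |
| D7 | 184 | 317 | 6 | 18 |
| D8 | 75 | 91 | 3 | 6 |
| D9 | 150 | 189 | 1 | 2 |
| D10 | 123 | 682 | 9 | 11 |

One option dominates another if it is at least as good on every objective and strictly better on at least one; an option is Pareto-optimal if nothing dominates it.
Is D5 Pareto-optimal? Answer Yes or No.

Yes

D1: worse on price (455 vs 283).
D2: worse on price (428 vs 283).
D3: worse on price (606 vs 283).
D4: worse on price (603 vs 283).
D6: worse on warranty (7 vs 10).
D7: worse on price (317 vs 283).
D8: worse on warranty (3 vs 10).
D9: worse on warranty (1 vs 10).
D10: worse on price (682 vs 283).
No option is at least as good as D5 on every objective and strictly better on one.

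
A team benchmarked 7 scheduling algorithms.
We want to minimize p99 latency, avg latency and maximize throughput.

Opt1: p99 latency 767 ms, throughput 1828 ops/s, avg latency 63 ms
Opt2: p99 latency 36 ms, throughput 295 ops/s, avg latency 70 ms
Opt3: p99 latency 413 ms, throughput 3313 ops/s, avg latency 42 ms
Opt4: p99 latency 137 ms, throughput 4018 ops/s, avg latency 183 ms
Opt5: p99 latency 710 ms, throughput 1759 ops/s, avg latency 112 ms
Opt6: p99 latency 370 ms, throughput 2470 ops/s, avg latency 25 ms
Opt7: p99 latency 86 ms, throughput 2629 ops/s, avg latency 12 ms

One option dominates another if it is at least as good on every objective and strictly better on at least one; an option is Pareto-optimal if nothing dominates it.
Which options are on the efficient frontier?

Opt1: dominated by Opt3 (p99 latency 413≤767, throughput 3313≥1828, avg latency 42≤63).
Opt2: not dominated (best p99 latency).
Opt3: not dominated.
Opt4: not dominated (best throughput).
Opt5: dominated by Opt3 (p99 latency 413≤710, throughput 3313≥1759, avg latency 42≤112).
Opt6: dominated by Opt7 (p99 latency 86≤370, throughput 2629≥2470, avg latency 12≤25).
Opt7: not dominated (best avg latency).

Opt2, Opt3, Opt4, Opt7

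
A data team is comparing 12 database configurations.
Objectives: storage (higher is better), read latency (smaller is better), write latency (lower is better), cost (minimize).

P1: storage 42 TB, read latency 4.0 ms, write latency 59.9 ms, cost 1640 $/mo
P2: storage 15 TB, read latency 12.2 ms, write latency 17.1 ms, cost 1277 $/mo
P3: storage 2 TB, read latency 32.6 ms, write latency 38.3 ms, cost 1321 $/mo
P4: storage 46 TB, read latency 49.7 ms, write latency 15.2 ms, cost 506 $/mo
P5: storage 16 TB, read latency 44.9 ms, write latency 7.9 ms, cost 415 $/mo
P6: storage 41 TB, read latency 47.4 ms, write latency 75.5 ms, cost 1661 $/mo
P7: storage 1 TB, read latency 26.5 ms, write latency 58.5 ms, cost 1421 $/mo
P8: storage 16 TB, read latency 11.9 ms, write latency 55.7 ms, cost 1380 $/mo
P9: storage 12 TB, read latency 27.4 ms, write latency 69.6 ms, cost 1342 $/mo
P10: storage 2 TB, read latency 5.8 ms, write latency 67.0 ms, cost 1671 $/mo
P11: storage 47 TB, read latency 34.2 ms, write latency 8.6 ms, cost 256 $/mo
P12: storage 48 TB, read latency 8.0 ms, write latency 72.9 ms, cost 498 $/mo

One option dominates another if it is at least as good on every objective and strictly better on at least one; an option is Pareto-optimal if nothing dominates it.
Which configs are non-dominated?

P1: not dominated (best read latency).
P2: not dominated.
P3: dominated by P2 (storage 15≥2, read latency 12.2≤32.6, write latency 17.1≤38.3, cost 1277≤1321).
P4: dominated by P11 (storage 47≥46, read latency 34.2≤49.7, write latency 8.6≤15.2, cost 256≤506).
P5: not dominated (best write latency).
P6: dominated by P1 (storage 42≥41, read latency 4.0≤47.4, write latency 59.9≤75.5, cost 1640≤1661).
P7: dominated by P2 (storage 15≥1, read latency 12.2≤26.5, write latency 17.1≤58.5, cost 1277≤1421).
P8: not dominated.
P9: dominated by P2 (storage 15≥12, read latency 12.2≤27.4, write latency 17.1≤69.6, cost 1277≤1342).
P10: dominated by P1 (storage 42≥2, read latency 4.0≤5.8, write latency 59.9≤67.0, cost 1640≤1671).
P11: not dominated (best cost).
P12: not dominated (best storage).

P1, P2, P5, P8, P11, P12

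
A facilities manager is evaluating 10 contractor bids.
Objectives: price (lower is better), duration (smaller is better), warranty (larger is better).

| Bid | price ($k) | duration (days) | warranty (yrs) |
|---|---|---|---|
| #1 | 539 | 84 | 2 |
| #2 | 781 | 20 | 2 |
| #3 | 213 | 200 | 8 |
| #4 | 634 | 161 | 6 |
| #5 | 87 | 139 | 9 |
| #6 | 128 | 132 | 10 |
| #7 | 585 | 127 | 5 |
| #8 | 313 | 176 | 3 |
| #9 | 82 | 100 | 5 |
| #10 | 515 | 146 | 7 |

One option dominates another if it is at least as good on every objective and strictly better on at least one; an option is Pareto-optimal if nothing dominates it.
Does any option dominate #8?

#5 vs #8: price 87≤313, duration 139≤176, warranty 9≥3 — #5 is at least as good on every objective and strictly better on at least one, so #5 dominates #8.

Yes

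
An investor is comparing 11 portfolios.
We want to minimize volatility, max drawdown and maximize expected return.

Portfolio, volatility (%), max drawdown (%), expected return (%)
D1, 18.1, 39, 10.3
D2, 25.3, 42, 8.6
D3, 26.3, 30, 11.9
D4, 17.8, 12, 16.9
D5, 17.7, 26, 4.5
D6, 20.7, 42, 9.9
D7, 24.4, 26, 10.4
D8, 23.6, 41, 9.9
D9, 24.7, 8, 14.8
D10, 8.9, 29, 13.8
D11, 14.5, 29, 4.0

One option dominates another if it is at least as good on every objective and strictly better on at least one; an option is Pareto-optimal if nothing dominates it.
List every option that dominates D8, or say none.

D1, D4, D10

D1: volatility 18.1≤23.6, max drawdown 39≤41, expected return 10.3≥9.9 — dominates D8.
D4: volatility 17.8≤23.6, max drawdown 12≤41, expected return 16.9≥9.9 — dominates D8.
D10: volatility 8.9≤23.6, max drawdown 29≤41, expected return 13.8≥9.9 — dominates D8.
Others (D2, D3, D5, D6, D7, D9, D11) are each worse than D8 on at least one objective.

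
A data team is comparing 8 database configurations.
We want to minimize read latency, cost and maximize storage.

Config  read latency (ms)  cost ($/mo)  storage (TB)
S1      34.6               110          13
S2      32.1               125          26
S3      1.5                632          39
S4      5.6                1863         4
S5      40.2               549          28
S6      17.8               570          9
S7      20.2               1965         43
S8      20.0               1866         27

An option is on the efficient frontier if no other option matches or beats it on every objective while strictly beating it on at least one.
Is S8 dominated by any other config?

Yes

S3 vs S8: read latency 1.5≤20.0, cost 632≤1866, storage 39≥27 — S3 is at least as good on every objective and strictly better on at least one, so S3 dominates S8.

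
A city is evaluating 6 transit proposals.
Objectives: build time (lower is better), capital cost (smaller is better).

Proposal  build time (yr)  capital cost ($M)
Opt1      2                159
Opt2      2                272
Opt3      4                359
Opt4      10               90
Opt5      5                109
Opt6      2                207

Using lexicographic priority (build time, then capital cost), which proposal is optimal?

First minimize build time: best is 2, kept {Opt1, Opt2, Opt6}.
Then minimize capital cost: best is 159, kept {Opt1}.

Opt1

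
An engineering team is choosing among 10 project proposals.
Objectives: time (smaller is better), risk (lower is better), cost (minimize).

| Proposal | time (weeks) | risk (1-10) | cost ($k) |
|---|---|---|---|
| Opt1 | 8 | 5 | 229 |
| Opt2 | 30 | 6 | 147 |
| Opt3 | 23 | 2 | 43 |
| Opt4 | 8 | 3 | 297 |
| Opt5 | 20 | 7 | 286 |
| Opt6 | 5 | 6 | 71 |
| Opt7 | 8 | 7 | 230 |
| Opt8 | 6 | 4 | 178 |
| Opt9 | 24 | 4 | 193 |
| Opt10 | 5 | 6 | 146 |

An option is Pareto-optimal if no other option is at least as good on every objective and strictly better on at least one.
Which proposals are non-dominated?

Opt3, Opt4, Opt6, Opt8

Opt1: dominated by Opt8 (time 6≤8, risk 4≤5, cost 178≤229).
Opt2: dominated by Opt3 (time 23≤30, risk 2≤6, cost 43≤147).
Opt3: not dominated (best risk).
Opt4: not dominated.
Opt5: dominated by Opt1 (time 8≤20, risk 5≤7, cost 229≤286).
Opt6: not dominated.
Opt7: dominated by Opt1 (time 8≤8, risk 5≤7, cost 229≤230).
Opt8: not dominated.
Opt9: dominated by Opt3 (time 23≤24, risk 2≤4, cost 43≤193).
Opt10: dominated by Opt6 (time 5≤5, risk 6≤6, cost 71≤146).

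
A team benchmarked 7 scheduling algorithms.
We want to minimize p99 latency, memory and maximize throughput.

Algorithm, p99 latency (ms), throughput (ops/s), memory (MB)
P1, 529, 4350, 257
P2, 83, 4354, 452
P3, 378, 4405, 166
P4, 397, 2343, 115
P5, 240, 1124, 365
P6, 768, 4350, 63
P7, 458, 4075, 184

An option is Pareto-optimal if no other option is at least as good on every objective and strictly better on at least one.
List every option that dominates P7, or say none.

P3

P3: p99 latency 378≤458, throughput 4405≥4075, memory 166≤184 — dominates P7.
Others (P1, P2, P4, P5, P6) are each worse than P7 on at least one objective.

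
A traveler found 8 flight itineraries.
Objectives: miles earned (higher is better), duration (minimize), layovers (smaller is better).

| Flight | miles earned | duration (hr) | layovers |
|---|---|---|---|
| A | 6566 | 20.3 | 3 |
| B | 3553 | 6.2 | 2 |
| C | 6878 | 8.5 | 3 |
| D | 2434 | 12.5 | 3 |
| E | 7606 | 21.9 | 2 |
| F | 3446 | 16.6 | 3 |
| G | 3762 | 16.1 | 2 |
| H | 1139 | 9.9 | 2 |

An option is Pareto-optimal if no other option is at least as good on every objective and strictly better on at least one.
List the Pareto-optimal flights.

B, C, E, G

A: dominated by C (miles earned 6878≥6566, duration 8.5≤20.3, layovers 3≤3).
B: not dominated (best duration).
C: not dominated.
D: dominated by B (miles earned 3553≥2434, duration 6.2≤12.5, layovers 2≤3).
E: not dominated (best miles earned).
F: dominated by B (miles earned 3553≥3446, duration 6.2≤16.6, layovers 2≤3).
G: not dominated.
H: dominated by B (miles earned 3553≥1139, duration 6.2≤9.9, layovers 2≤2).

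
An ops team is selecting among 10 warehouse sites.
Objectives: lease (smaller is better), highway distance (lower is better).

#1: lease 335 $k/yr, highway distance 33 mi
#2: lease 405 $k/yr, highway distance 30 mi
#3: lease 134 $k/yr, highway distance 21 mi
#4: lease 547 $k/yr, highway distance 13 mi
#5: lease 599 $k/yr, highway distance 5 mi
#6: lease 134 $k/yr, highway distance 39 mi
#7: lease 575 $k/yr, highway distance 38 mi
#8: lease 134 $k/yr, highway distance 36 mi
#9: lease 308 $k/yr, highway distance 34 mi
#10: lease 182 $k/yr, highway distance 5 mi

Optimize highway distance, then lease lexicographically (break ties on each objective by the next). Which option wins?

#10

First minimize highway distance: best is 5, kept {#5, #10}.
Then minimize lease: best is 182, kept {#10}.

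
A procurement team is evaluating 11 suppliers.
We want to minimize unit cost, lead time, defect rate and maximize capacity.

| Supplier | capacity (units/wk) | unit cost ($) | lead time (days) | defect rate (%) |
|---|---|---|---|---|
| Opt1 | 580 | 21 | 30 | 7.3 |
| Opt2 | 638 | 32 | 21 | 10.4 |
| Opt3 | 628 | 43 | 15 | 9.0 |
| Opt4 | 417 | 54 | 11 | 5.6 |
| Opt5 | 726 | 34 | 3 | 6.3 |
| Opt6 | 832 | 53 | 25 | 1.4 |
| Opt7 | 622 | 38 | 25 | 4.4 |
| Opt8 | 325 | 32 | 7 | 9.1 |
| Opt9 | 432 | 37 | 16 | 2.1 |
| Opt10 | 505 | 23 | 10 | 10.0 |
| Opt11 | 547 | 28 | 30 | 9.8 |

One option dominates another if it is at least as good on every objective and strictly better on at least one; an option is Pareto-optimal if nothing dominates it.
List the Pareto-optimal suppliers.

Opt1: not dominated (best unit cost).
Opt2: not dominated.
Opt3: dominated by Opt5 (capacity 726≥628, unit cost 34≤43, lead time 3≤15, defect rate 6.3≤9.0).
Opt4: not dominated.
Opt5: not dominated (best lead time).
Opt6: not dominated (best capacity).
Opt7: not dominated.
Opt8: not dominated.
Opt9: not dominated.
Opt10: not dominated.
Opt11: dominated by Opt1 (capacity 580≥547, unit cost 21≤28, lead time 30≤30, defect rate 7.3≤9.8).

Opt1, Opt2, Opt4, Opt5, Opt6, Opt7, Opt8, Opt9, Opt10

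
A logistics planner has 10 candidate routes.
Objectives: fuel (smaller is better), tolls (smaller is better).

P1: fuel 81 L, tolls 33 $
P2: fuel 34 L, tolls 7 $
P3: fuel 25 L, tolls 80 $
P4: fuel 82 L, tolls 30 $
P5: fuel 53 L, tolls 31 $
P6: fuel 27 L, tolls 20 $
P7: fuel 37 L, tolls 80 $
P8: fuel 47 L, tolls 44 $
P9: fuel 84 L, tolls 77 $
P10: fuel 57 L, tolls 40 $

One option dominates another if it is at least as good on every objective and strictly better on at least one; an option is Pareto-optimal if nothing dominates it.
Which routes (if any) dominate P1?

P2: fuel 34≤81, tolls 7≤33 — dominates P1.
P5: fuel 53≤81, tolls 31≤33 — dominates P1.
P6: fuel 27≤81, tolls 20≤33 — dominates P1.
Others (P3, P4, P7, P8, P9, P10) are each worse than P1 on at least one objective.

P2, P5, P6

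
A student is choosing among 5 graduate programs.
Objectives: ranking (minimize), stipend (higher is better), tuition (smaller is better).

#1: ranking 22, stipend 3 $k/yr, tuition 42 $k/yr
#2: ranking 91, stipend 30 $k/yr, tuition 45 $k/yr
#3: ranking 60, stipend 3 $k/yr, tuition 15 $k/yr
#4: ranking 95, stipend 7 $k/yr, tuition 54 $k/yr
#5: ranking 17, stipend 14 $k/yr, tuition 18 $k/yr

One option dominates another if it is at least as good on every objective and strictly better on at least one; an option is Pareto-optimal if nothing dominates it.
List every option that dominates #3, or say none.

none

#1: worse on tuition (42 vs 15).
#2: worse on ranking (91 vs 60).
#4: worse on ranking (95 vs 60).
#5: worse on tuition (18 vs 15).
No option dominates #3.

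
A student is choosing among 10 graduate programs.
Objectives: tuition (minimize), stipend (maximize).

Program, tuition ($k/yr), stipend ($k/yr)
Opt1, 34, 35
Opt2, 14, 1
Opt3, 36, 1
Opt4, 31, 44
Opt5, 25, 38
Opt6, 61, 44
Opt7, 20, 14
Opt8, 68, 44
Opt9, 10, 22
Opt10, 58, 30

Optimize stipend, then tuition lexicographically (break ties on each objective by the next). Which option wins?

Opt4

First maximize stipend: best is 44, kept {Opt4, Opt6, Opt8}.
Then minimize tuition: best is 31, kept {Opt4}.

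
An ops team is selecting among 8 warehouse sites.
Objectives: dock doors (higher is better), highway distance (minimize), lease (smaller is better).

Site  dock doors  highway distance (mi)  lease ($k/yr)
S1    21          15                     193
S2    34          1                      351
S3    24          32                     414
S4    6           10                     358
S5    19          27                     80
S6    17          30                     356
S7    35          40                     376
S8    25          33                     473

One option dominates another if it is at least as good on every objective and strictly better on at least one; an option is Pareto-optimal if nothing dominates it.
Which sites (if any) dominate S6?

S1: dock doors 21≥17, highway distance 15≤30, lease 193≤356 — dominates S6.
S2: dock doors 34≥17, highway distance 1≤30, lease 351≤356 — dominates S6.
S5: dock doors 19≥17, highway distance 27≤30, lease 80≤356 — dominates S6.
Others (S3, S4, S7, S8) are each worse than S6 on at least one objective.

S1, S2, S5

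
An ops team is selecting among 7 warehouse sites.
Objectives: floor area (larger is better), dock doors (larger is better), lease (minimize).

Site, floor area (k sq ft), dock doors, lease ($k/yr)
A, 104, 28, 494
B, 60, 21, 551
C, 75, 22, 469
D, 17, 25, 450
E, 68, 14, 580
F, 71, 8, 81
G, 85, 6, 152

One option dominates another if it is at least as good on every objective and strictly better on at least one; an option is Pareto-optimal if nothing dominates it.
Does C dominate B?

Yes

C vs B: floor area 75≥60, dock doors 22≥21, lease 469≤551 — C is at least as good on every objective with at least one strict improvement.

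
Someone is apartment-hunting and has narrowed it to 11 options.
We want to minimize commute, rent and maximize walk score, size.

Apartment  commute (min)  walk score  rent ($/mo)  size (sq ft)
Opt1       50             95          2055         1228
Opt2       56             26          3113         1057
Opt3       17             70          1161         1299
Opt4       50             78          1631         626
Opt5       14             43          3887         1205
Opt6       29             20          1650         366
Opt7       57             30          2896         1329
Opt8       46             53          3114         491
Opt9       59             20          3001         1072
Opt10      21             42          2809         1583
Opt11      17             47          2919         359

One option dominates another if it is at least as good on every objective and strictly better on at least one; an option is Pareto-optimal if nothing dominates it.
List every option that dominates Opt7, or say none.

Opt10: commute 21≤57, walk score 42≥30, rent 2809≤2896, size 1583≥1329 — dominates Opt7.
Others (Opt1, Opt2, Opt3, Opt4, Opt5, Opt6, Opt8, Opt9, Opt11) are each worse than Opt7 on at least one objective.

Opt10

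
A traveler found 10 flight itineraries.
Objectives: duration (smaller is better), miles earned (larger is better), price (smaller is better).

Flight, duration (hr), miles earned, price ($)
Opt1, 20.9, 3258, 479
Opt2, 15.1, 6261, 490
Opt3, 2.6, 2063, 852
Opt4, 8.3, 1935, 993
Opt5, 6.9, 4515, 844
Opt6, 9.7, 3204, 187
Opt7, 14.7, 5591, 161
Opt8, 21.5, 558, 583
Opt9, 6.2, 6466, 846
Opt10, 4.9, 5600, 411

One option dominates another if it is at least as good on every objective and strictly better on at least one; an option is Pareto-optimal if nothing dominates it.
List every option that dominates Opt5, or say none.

Opt10: duration 4.9≤6.9, miles earned 5600≥4515, price 411≤844 — dominates Opt5.
Others (Opt1, Opt2, Opt3, Opt4, Opt6, Opt7, Opt8, Opt9) are each worse than Opt5 on at least one objective.

Opt10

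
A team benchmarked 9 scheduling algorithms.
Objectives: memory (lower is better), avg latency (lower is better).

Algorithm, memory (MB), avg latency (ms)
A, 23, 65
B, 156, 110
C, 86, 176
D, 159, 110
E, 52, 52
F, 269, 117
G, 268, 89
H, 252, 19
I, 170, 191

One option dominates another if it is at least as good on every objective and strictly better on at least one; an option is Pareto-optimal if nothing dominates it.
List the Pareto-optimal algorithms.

A, E, H

A: not dominated (best memory).
B: dominated by A (memory 23≤156, avg latency 65≤110).
C: dominated by A (memory 23≤86, avg latency 65≤176).
D: dominated by A (memory 23≤159, avg latency 65≤110).
E: not dominated.
F: dominated by A (memory 23≤269, avg latency 65≤117).
G: dominated by A (memory 23≤268, avg latency 65≤89).
H: not dominated (best avg latency).
I: dominated by A (memory 23≤170, avg latency 65≤191).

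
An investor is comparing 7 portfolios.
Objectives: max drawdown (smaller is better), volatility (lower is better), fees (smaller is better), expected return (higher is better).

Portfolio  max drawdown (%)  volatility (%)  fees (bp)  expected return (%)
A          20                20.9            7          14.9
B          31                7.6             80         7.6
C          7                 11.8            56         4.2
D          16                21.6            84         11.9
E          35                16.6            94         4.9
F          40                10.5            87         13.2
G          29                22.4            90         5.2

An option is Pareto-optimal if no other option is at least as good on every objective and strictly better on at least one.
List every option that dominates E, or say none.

B

B: max drawdown 31≤35, volatility 7.6≤16.6, fees 80≤94, expected return 7.6≥4.9 — dominates E.
Others (A, C, D, F, G) are each worse than E on at least one objective.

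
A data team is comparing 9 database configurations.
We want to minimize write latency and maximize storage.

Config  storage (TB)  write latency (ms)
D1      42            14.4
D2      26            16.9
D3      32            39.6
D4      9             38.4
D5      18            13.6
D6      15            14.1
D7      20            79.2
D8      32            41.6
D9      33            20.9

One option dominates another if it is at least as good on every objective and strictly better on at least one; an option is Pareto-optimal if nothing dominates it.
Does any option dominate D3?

Yes

D1 vs D3: storage 42≥32, write latency 14.4≤39.6 — D1 is at least as good on every objective and strictly better on at least one, so D1 dominates D3.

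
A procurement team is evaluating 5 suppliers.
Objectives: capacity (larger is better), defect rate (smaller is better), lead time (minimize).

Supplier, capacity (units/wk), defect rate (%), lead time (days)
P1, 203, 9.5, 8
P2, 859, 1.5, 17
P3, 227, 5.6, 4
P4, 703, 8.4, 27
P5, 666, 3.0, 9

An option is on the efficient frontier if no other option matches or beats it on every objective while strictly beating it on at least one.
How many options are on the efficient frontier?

3

P1: dominated by P3 (capacity 227≥203, defect rate 5.6≤9.5, lead time 4≤8).
P2: not dominated (best capacity).
P3: not dominated (best lead time).
P4: dominated by P2 (capacity 859≥703, defect rate 1.5≤8.4, lead time 17≤27).
P5: not dominated.
Pareto-optimal: P2, P3, P5 → 3.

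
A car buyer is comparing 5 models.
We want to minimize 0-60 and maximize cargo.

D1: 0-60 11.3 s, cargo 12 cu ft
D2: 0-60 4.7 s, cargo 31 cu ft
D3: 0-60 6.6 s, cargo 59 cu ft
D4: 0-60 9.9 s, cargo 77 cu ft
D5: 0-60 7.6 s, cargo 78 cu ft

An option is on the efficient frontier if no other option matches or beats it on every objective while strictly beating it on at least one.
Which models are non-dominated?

D1: dominated by D2 (0-60 4.7≤11.3, cargo 31≥12).
D2: not dominated (best 0-60).
D3: not dominated.
D4: dominated by D5 (0-60 7.6≤9.9, cargo 78≥77).
D5: not dominated (best cargo).

D2, D3, D5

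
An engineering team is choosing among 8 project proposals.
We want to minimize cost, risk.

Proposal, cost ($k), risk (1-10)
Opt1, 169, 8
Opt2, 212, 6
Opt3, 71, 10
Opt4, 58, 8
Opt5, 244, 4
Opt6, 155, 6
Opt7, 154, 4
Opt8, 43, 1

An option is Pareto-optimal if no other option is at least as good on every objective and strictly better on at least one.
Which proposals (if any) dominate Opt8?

none

Opt1: worse on cost (169 vs 43).
Opt2: worse on cost (212 vs 43).
Opt3: worse on cost (71 vs 43).
Opt4: worse on cost (58 vs 43).
Opt5: worse on cost (244 vs 43).
Opt6: worse on cost (155 vs 43).
Opt7: worse on cost (154 vs 43).
No option dominates Opt8.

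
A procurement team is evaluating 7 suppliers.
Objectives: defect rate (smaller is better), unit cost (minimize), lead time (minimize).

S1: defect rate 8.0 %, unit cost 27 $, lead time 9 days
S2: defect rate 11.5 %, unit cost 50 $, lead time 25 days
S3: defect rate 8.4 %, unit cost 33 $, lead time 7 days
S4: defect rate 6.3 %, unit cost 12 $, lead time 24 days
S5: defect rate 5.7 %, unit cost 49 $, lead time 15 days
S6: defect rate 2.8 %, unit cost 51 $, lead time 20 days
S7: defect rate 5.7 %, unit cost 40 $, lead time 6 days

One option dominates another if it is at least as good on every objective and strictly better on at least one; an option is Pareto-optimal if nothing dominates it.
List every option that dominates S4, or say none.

none

S1: worse on defect rate (8.0 vs 6.3).
S2: worse on defect rate (11.5 vs 6.3).
S3: worse on defect rate (8.4 vs 6.3).
S5: worse on unit cost (49 vs 12).
S6: worse on unit cost (51 vs 12).
S7: worse on unit cost (40 vs 12).
No option dominates S4.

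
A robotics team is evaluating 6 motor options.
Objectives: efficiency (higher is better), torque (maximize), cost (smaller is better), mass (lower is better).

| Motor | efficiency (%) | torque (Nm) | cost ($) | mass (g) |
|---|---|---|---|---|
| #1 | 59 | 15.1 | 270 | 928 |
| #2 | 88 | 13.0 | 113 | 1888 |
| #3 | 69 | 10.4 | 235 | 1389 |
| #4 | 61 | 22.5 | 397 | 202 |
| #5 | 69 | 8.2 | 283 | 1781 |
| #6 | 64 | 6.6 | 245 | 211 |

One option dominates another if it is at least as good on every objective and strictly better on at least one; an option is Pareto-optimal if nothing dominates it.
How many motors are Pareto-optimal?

#1: not dominated.
#2: not dominated (best efficiency).
#3: not dominated.
#4: not dominated (best torque).
#5: dominated by #3 (efficiency 69≥69, torque 10.4≥8.2, cost 235≤283, mass 1389≤1781).
#6: not dominated.
Pareto-optimal: #1, #2, #3, #4, #6 → 5.

5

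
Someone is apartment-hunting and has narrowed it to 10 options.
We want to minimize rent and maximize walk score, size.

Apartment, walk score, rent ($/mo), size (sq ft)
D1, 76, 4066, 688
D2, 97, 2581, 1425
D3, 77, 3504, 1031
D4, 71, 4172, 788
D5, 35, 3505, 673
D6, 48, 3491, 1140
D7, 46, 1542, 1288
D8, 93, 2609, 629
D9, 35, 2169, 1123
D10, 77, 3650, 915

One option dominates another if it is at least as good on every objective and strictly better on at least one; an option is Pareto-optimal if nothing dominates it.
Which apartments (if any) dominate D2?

D1: worse on walk score (76 vs 97).
D3: worse on walk score (77 vs 97).
D4: worse on walk score (71 vs 97).
D5: worse on walk score (35 vs 97).
D6: worse on walk score (48 vs 97).
D7: worse on walk score (46 vs 97).
D8: worse on walk score (93 vs 97).
D9: worse on walk score (35 vs 97).
D10: worse on walk score (77 vs 97).
No option dominates D2.

none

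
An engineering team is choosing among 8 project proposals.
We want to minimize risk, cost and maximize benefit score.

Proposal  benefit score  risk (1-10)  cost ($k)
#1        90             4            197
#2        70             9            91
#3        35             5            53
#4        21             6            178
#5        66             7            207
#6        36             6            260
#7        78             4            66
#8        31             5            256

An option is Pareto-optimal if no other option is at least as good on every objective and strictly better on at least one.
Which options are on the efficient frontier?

#1, #3, #7

#1: not dominated (best benefit score).
#2: dominated by #7 (benefit score 78≥70, risk 4≤9, cost 66≤91).
#3: not dominated (best cost).
#4: dominated by #3 (benefit score 35≥21, risk 5≤6, cost 53≤178).
#5: dominated by #1 (benefit score 90≥66, risk 4≤7, cost 197≤207).
#6: dominated by #1 (benefit score 90≥36, risk 4≤6, cost 197≤260).
#7: not dominated.
#8: dominated by #1 (benefit score 90≥31, risk 4≤5, cost 197≤256).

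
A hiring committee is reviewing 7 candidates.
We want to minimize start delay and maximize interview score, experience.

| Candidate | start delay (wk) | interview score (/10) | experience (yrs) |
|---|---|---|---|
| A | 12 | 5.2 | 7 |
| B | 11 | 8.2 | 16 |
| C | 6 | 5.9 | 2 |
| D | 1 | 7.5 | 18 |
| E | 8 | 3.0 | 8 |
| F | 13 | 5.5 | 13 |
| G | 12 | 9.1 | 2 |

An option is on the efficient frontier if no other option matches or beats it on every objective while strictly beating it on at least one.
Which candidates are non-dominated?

B, D, G

A: dominated by B (start delay 11≤12, interview score 8.2≥5.2, experience 16≥7).
B: not dominated.
C: dominated by D (start delay 1≤6, interview score 7.5≥5.9, experience 18≥2).
D: not dominated (best start delay).
E: dominated by D (start delay 1≤8, interview score 7.5≥3.0, experience 18≥8).
F: dominated by B (start delay 11≤13, interview score 8.2≥5.5, experience 16≥13).
G: not dominated (best interview score).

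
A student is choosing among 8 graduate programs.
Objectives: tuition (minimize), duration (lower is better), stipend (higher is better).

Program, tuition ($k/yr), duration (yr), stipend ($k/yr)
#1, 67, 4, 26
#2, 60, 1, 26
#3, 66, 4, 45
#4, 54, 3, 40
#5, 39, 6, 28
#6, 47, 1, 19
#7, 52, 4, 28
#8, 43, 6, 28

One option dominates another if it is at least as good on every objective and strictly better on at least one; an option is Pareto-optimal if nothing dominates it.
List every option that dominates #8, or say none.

#5: tuition 39≤43, duration 6≤6, stipend 28≥28 — dominates #8.
Others (#1, #2, #3, #4, #6, #7) are each worse than #8 on at least one objective.

#5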